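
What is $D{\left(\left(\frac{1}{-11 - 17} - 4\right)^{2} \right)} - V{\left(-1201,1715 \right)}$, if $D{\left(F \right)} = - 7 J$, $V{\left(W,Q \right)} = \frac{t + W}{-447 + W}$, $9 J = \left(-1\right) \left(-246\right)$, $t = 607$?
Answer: $- \frac{473867}{2472} \approx -191.69$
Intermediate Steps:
$J = \frac{82}{3}$ ($J = \frac{\left(-1\right) \left(-246\right)}{9} = \frac{1}{9} \cdot 246 = \frac{82}{3} \approx 27.333$)
$V{\left(W,Q \right)} = \frac{607 + W}{-447 + W}$
$D{\left(F \right)} = - \frac{574}{3}$ ($D{\left(F \right)} = \left(-7\right) \frac{82}{3} = - \frac{574}{3}$)
$D{\left(\left(\frac{1}{-11 - 17} - 4\right)^{2} \right)} - V{\left(-1201,1715 \right)} = - \frac{574}{3} - \frac{607 - 1201}{-447 - 1201} = - \frac{574}{3} - \frac{1}{-1648} \left(-594\right) = - \frac{574}{3} - \left(- \frac{1}{1648}\right) \left(-594\right) = - \frac{574}{3} - \frac{297}{824} = - \frac{473867}{2472}$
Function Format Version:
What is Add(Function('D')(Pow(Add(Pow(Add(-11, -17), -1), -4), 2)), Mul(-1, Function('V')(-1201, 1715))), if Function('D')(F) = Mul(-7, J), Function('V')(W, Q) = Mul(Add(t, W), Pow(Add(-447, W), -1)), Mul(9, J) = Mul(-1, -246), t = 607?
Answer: Rational(-473867, 2472) ≈ -191.69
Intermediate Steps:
J = Rational(82, 3) (J = Mul(Rational(1, 9), Mul(-1, -246)) = Mul(Rational(1, 9), 246) = Rational(82, 3) ≈ 27.333)
Function('V')(W, Q) = Mul(Pow(Add(-447, W), -1), Add(607, W)) (Function('V')(W, Q) = Mul(Add(607, W), Pow(Add(-447, W), -1)) = Mul(Pow(Add(-447, W), -1), Add(607, W)))
Function('D')(F) = Rational(-574, 3) (Function('D')(F) = Mul(-7, Rational(82, 3)) = Rational(-574, 3))
Add(Function('D')(Pow(Add(Pow(Add(-11, -17), -1), -4), 2)), Mul(-1, Function('V')(-1201, 1715))) = Add(Rational(-574, 3), Mul(-1, Mul(Pow(Add(-447, -1201), -1), Add(607, -1201)))) = Add(Rational(-574, 3), Mul(-1, Mul(Pow(-1648, -1), -594))) = Add(Rational(-574, 3), Mul(-1, Mul(Rational(-1, 1648), -594))) = Add(Rational(-574, 3), Mul(-1, Rational(297, 824))) = Add(Rational(-574, 3), Rational(-297, 824)) = Rational(-473867, 2472)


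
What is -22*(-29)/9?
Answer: 638/9 ≈ 70.889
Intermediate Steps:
-22*(-29)/9 = 638*(1/9) = 638/9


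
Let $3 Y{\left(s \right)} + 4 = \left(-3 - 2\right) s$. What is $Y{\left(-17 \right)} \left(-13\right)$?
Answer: $-351$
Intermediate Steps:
$Y{\left(s \right)} = - \frac{4}{3} - \frac{5 s}{3}$ ($Y{\left(s \right)} = - \frac{4}{3} + \frac{\left(-3 - 2\right) s}{3} = - \frac{4}{3} + \frac{\left(-5\right) s}{3} = - \frac{4}{3} - \frac{5 s}{3}$)
$Y{\left(-17 \right)} \left(-13\right) = \left(- \frac{4}{3} - - \frac{85}{3}\right) \left(-13\right) = \left(- \frac{4}{3} + \frac{85}{3}\right) \left(-13\right) = 27 \left(-13\right) = -351$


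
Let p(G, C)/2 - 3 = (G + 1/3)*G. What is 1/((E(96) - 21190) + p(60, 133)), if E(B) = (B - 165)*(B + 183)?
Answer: -1/33195 ≈ -3.0125e-5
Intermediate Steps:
E(B) = (-165 + B)*(183 + B)
p(G, C) = 6 + 2*G*(1/3 + G) (p(G, C) = 6 + 2*((G + 1/3)*G) = 6 + 2*((1/3 + G)*G) = 6 + 2*(G*(1/3 + G)) = 6 + 2*G*(1/3 + G))
1/((E(96) - 21190) + p(60, 133)) = 1/(((-30195 + 96**2 + 18*96) - 21190) + (6 + 2*60**2 + (2/3)*60)) = 1/(((-30195 + 9216 + 1728) - 21190) + (6 + 2*3600 + 40)) = 1/((-19251 - 21190) + (6 + 7200 + 40)) = 1/(-40441 + 7246) = 1/(-33195) = -1/33195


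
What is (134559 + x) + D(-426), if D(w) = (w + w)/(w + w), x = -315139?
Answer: -180579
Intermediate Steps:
D(w) = 1 (D(w) = (2*w)/((2*w)) = (2*w)*(1/(2*w)) = 1)
(134559 + x) + D(-426) = (134559 - 315139) + 1 = -180580 + 1 = -180579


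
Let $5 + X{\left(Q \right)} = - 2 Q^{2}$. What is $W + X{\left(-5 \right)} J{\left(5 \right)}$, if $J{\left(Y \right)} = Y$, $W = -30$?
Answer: $-305$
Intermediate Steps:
$X{\left(Q \right)} = -5 - 2 Q^{2}$
$W + X{\left(-5 \right)} J{\left(5 \right)} = -30 + \left(-5 - 2 \left(-5\right)^{2}\right) 5 = -30 + \left(-5 - 50\right) 5 = -30 - 275 = -305$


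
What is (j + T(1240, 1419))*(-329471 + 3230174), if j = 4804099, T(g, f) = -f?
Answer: 13931148284040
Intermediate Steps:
(j + T(1240, 1419))*(-329471 + 3230174) = (4804099 - 1*1419)*(-329471 + 3230174) = (4804099 - 1419)*2900703 = 4802680*2900703 = 13931148284040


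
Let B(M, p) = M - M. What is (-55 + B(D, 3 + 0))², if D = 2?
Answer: 3025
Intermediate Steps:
B(M, p) = 0
(-55 + B(D, 3 + 0))² = (-55 + 0)² = (-55)² = 3025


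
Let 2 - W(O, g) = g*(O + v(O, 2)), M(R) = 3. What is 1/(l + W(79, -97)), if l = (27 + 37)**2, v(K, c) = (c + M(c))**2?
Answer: 1/14186 ≈ 7.0492e-5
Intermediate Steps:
v(K, c) = (3 + c)**2 (v(K, c) = (c + 3)**2 = (3 + c)**2)
l = 4096 (l = 64**2 = 4096)
W(O, g) = 2 - g*(25 + O) (W(O, g) = 2 - g*(O + (3 + 2)**2) = 2 - g*(O + 5**2) = 2 - g*(O + 25) = 2 - g*(25 + O))
1/(l + W(79, -97)) = 1/(4096 + (2 - 25*(-97) - 1*79*(-97))) = 1/(4096 + (2 + 2425 + 7663)) = 1/(4096 + 10090) = 1/14186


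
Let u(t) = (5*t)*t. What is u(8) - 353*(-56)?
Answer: 20088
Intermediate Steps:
u(t) = 5*t**2
u(8) - 353*(-56) = 5*8**2 - 353*(-56) = 5*64 + 19768 = 320 + 19768 = 20088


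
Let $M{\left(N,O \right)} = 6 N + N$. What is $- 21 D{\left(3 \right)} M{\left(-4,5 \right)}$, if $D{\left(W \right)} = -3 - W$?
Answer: $-3528$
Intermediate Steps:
$M{\left(N,O \right)} = 7 N$
$- 21 D{\left(3 \right)} M{\left(-4,5 \right)} = - 21 \left(-3 - 3\right) 7 \left(-4\right) = - 21 \left(-3 - 3\right) \left(-28\right) = \left(-21\right) \left(-6\right) \left(-28\right) = 126 \left(-28\right) = -3528$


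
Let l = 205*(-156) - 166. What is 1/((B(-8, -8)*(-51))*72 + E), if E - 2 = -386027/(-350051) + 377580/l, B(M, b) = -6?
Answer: 5626369723/123911548960263 ≈ 4.5406e-5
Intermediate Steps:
l = -32146 (l = -31980 - 166 = -32146)
E = -48628776873/5626369723 (E = 2 + (-386027/(-350051) + 377580/(-32146)) = 2 + (-386027*(-1/350051) + 377580*(-1/32146)) = 2 + (386027/350051 - 188790/16073) = 2 - 59881516319/5626369723 = -48628776873/5626369723 ≈ -8.6430)
1/((B(-8, -8)*(-51))*72 + E) = 1/(-6*(-51)*72 - 48628776873/5626369723) = 1/(306*72 - 48628776873/5626369723) = 1/(22032 - 48628776873/5626369723) = 1/(123911548960263/5626369723) = 5626369723/123911548960263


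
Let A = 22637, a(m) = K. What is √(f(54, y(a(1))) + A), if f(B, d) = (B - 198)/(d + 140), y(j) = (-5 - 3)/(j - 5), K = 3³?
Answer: √1448702/8 ≈ 150.45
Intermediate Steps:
K = 27
a(m) = 27
y(j) = -8/(-5 + j)
f(B, d) = (-198 + B)/(140 + d)
√(f(54, y(a(1))) + A) = √((-198 + 54)/(140 - 8/(-5 + 27)) + 22637) = √(-144/(140 - 8/22) + 22637) = √(-144/(140 - 8*1/22) + 22637) = √(-144/(140 - 4/11) + 22637) = √(-144/(1536/11) + 22637) = √((11/1536)*(-144) + 22637) = √(-33/32 + 22637) = √(724351/32) = √1448702/8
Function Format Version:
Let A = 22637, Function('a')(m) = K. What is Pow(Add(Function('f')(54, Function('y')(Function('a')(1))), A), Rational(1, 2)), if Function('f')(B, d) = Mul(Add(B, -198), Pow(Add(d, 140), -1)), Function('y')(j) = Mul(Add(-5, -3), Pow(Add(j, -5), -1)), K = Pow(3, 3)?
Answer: Mul(Rational(1, 8), Pow(1448702, Rational(1, 2))) ≈ 150.45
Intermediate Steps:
K = 27
Function('a')(m) = 27
Function('y')(j) = Mul(-8, Pow(Add(-5, j), -1))
Function('f')(B, d) = Mul(Pow(Add(140, d), -1), Add(-198, B)) (Function('f')(B, d) = Mul(Add(-198, B), Pow(Add(140, d), -1)) = Mul(Pow(Add(140, d), -1), Add(-198, B)))
Pow(Add(Function('f')(54, Function('y')(Function('a')(1))), A), Rational(1, 2)) = Pow(Add(Mul(Pow(Add(140, Mul(-8, Pow(Add(-5, 27), -1))), -1), Add(-198, 54)), 22637), Rational(1, 2)) = Pow(Add(Mul(Pow(Add(140, Mul(-8, Pow(22, -1))), -1), -144), 22637), Rational(1, 2)) = Pow(Add(Mul(Pow(Add(140, Mul(-8, Rational(1, 22))), -1), -144), 22637), Rational(1, 2)) = Pow(Add(Mul(Pow(Add(140, Rational(-4, 11)), -1), -144), 22637), Rational(1, 2)) = Pow(Add(Mul(Pow(Rational(1536, 11), -1), -144), 22637), Rational(1, 2)) = Pow(Add(Mul(Rational(11, 1536), -144), 22637), Rational(1, 2)) = Pow(Add(Rational(-33, 32), 22637), Rational(1, 2)) = Pow(Rational(724351, 32), Rational(1, 2)) = Mul(Rational(1, 8), Pow(1448702, Rational(1, 2)))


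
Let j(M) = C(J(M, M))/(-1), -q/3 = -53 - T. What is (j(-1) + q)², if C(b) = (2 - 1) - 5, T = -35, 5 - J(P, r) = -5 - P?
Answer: 3364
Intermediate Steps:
J(P, r) = 10 + P (J(P, r) = 5 - (-5 - P) = 5 + (5 + P) = 10 + P)
q = 54 (q = -3*(-53 - 1*(-35)) = -3*(-53 + 35) = -3*(-18) = 54)
C(b) = -4 (C(b) = 1 - 5 = -4)
j(M) = 4 (j(M) = -4/(-1) = -4*(-1) = 4)
(j(-1) + q)² = (4 + 54)² = 58² = 3364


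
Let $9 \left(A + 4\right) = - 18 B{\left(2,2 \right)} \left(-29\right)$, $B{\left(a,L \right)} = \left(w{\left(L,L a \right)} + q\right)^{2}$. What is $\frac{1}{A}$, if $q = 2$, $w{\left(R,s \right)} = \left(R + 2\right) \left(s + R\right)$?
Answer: $\frac{1}{39204} \approx 2.5508 \cdot 10^{-5}$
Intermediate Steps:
$w{\left(R,s \right)} = \left(2 + R\right) \left(R + s\right)$
$B{\left(a,L \right)} = \left(2 + L^{2} + 2 L + a L^{2} + 2 L a\right)^{2}$ ($B{\left(a,L \right)} = \left(\left(L^{2} + 2 L + 2 L a + L L a\right) + 2\right)^{2} = \left(\left(L^{2} + 2 L + 2 L a + a L^{2}\right) + 2\right)^{2} = \left(\left(L^{2} + 2 L + a L^{2} + 2 L a\right) + 2\right)^{2} = \left(2 + L^{2} + 2 L + a L^{2} + 2 L a\right)^{2}$)
$A = 39204$ ($A = -4 + \frac{- 18 \left(2 + 2^{2} + 2 \cdot 2 + 2 \cdot 2^{2} + 2 \cdot 2 \cdot 2\right)^{2} \left(-29\right)}{9} = -4 + \frac{- 18 \left(2 + 4 + 4 + 2 \cdot 4 + 8\right)^{2} \left(-29\right)}{9} = -4 + \frac{- 18 \left(2 + 4 + 4 + 8 + 8\right)^{2} \left(-29\right)}{9} = -4 + \frac{- 18 \cdot 26^{2} \left(-29\right)}{9} = -4 + \frac{\left(-18\right) 676 \left(-29\right)}{9} = -4 + \frac{\left(-12168\right) \left(-29\right)}{9} = -4 + \frac{1}{9} \cdot 352872 = -4 + 39208 = 39204$)
$\frac{1}{A} = \frac{1}{39204}$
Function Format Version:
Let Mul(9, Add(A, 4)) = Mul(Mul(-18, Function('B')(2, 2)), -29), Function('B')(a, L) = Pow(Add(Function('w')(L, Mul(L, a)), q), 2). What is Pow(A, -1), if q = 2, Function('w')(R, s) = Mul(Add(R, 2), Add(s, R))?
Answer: Rational(1, 39204) ≈ 2.5508e-5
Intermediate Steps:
Function('w')(R, s) = Mul(Add(2, R), Add(R, s))
Function('B')(a, L) = Pow(Add(2, Pow(L, 2), Mul(2, L), Mul(a, Pow(L, 2)), Mul(2, L, a)), 2) (Function('B')(a, L) = Pow(Add(Add(Pow(L, 2), Mul(2, L), Mul(2, Mul(L, a)), Mul(L, Mul(L, a))), 2), 2) = Pow(Add(Add(Pow(L, 2), Mul(2, L), Mul(2, L, a), Mul(a, Pow(L, 2))), 2), 2) = Pow(Add(Add(Pow(L, 2), Mul(2, L), Mul(a, Pow(L, 2)), Mul(2, L, a)), 2), 2) = Pow(Add(2, Pow(L, 2), Mul(2, L), Mul(a, Pow(L, 2)), Mul(2, L, a)), 2))
A = 39204 (A = Add(-4, Mul(Rational(1, 9), Mul(Mul(-18, Pow(Add(2, Pow(2, 2), Mul(2, 2), Mul(2, Pow(2, 2)), Mul(2, 2, 2)), 2)), -29))) = Add(-4, Mul(Rational(1, 9), Mul(Mul(-18, Pow(Add(2, 4, 4, Mul(2, 4), 8), 2)), -29))) = Add(-4, Mul(Rational(1, 9), Mul(Mul(-18, Pow(Add(2, 4, 4, 8, 8), 2)), -29))) = Add(-4, Mul(Rational(1, 9), Mul(Mul(-18, Pow(26, 2)), -29))) = Add(-4, Mul(Rational(1, 9), Mul(Mul(-18, 676), -29))) = Add(-4, Mul(Rational(1, 9), Mul(-12168, -29))) = Add(-4, Mul(Rational(1, 9), 352872)) = Add(-4, 39208) = 39204)
Pow(A, -1) = Pow(39204, -1) = Rational(1, 39204)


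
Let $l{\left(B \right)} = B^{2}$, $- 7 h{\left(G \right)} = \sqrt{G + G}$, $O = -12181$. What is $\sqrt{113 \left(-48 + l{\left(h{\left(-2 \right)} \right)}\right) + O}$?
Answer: $\frac{i \sqrt{863097}}{7} \approx 132.72 i$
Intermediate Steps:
$h{\left(G \right)} = - \frac{\sqrt{2} \sqrt{G}}{7}$ ($h{\left(G \right)} = - \frac{\sqrt{G + G}}{7} = - \frac{\sqrt{2 G}}{7} = - \frac{\sqrt{2} \sqrt{G}}{7}$)
$\sqrt{113 \left(-48 + l{\left(h{\left(-2 \right)} \right)}\right) + O} = \sqrt{113 \left(-48 + \left(- \frac{\sqrt{2} \sqrt{-2}}{7}\right)^{2}\right) - 12181} = \sqrt{113 \left(-48 + \left(- \frac{\sqrt{2} i \sqrt{2}}{7}\right)^{2}\right) - 12181} = \sqrt{113 \left(-48 + \left(- \frac{2 i}{7}\right)^{2}\right) - 12181} = \sqrt{113 \left(-48 - \frac{4}{49}\right) - 12181} = \sqrt{113 \left(- \frac{2356}{49}\right) - 12181} = \sqrt{- \frac{266228}{49} - 12181} = \sqrt{- \frac{863097}{49}} = \frac{i \sqrt{863097}}{7}$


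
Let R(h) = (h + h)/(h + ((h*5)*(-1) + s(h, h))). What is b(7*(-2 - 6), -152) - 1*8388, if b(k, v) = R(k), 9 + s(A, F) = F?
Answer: -1333804/159 ≈ -8388.7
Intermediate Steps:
s(A, F) = -9 + F
R(h) = 2*h/(-9 - 3*h) (R(h) = (h + h)/(h + ((h*5)*(-1) + (-9 + h))) = (2*h)/(h + ((5*h)*(-1) + (-9 + h))) = (2*h)/(h + (-5*h + (-9 + h))) = (2*h)/(h + (-9 - 4*h)) = (2*h)/(-9 - 3*h) = 2*h/(-9 - 3*h))
b(k, v) = -2*k/(9 + 3*k)
b(7*(-2 - 6), -152) - 1*8388 = -2*7*(-2 - 6)/(9 + 3*(7*(-2 - 6))) - 1*8388 = -2*7*(-8)/(9 + 3*(7*(-8))) - 8388 = -2*(-56)/(9 + 3*(-56)) - 8388 = -2*(-56)/(9 - 168) - 8388 = -2*(-56)/(-159) - 8388 = -2*(-56)*(-1/159) - 8388 = -112/159 - 8388 = -1333804/159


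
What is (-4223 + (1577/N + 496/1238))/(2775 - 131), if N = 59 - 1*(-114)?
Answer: -225604667/141569014 ≈ -1.5936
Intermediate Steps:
N = 173 (N = 59 + 114 = 173)
(-4223 + (1577/N + 496/1238))/(2775 - 131) = (-4223 + (1577/173 + 496/1238))/(2775 - 131) = (-4223 + (1577*(1/173) + 496*(1/1238)))/2644 = (-4223 + (1577/173 + 248/619))*(1/2644) = (-4223 + 1019067/107087)*(1/2644) = -451209334/107087*1/2644 = -225604667/141569014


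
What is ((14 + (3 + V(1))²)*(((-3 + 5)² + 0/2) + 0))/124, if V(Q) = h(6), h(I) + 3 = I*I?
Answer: 1310/31 ≈ 42.258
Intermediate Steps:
h(I) = -3 + I² (h(I) = -3 + I*I = -3 + I²)
V(Q) = 33 (V(Q) = -3 + 6² = -3 + 36 = 33)
((14 + (3 + V(1))²)*(((-3 + 5)² + 0/2) + 0))/124 = ((14 + (3 + 33)²)*(((-3 + 5)² + 0/2) + 0))/124 = ((14 + 36²)*((2² + 0*(½)) + 0))*(1/124) = ((14 + 1296)*((4 + 0) + 0))*(1/124) = (1310*(4 + 0))*(1/124) = (1310*4)*(1/124) = 5240*(1/124) = 1310/31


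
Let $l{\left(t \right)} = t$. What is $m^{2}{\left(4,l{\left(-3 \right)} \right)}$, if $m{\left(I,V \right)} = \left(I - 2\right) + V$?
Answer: $1$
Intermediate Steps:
$m{\left(I,V \right)} = -2 + I + V$ ($m{\left(I,V \right)} = \left(-2 + I\right) + V = -2 + I + V$)
$m^{2}{\left(4,l{\left(-3 \right)} \right)} = \left(-2 + 4 - 3\right)^{2} = \left(-1\right)^{2} = 1$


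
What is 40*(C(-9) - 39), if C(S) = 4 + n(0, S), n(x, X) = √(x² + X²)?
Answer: -1040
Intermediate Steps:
n(x, X) = √(X² + x²)
C(S) = 4 + √(S²) (C(S) = 4 + √(S² + 0²) = 4 + √(S² + 0) = 4 + √(S²))
40*(C(-9) - 39) = 40*((4 + √((-9)²)) - 39) = 40*((4 + √81) - 39) = 40*((4 + 9) - 39) = 40*(13 - 39) = 40*(-26) = -1040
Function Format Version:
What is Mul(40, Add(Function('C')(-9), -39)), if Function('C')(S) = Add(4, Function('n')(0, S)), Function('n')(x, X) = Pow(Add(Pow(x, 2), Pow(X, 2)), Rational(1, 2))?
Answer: -1040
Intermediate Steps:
Function('n')(x, X) = Pow(Add(Pow(X, 2), Pow(x, 2)), Rational(1, 2))
Function('C')(S) = Add(4, Pow(Pow(S, 2), Rational(1, 2))) (Function('C')(S) = Add(4, Pow(Add(Pow(S, 2), Pow(0, 2)), Rational(1, 2))) = Add(4, Pow(Add(Pow(S, 2), 0), Rational(1, 2))) = Add(4, Pow(Pow(S, 2), Rational(1, 2))))
Mul(40, Add(Function('C')(-9), -39)) = Mul(40, Add(Add(4, Pow(Pow(-9, 2), Rational(1, 2))), -39)) = Mul(40, Add(Add(4, Pow(81, Rational(1, 2))), -39)) = Mul(40, Add(Add(4, 9), -39)) = Mul(40, Add(13, -39)) = Mul(40, -26) = -1040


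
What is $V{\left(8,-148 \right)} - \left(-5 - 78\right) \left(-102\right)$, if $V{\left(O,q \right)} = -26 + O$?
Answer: $-8484$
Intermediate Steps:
$V{\left(8,-148 \right)} - \left(-5 - 78\right) \left(-102\right) = \left(-26 + 8\right) - \left(-5 - 78\right) \left(-102\right) = -18 - \left(-83\right) \left(-102\right) = -18 - 8466 = -8484$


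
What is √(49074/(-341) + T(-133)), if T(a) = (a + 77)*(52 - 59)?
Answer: √28847918/341 ≈ 15.751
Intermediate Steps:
T(a) = -539 - 7*a (T(a) = (77 + a)*(-7) = -539 - 7*a)
√(49074/(-341) + T(-133)) = √(49074/(-341) + (-539 - 7*(-133))) = √(49074*(-1/341) + (-539 + 931)) = √(-49074/341 + 392) = √(84598/341) = √28847918/341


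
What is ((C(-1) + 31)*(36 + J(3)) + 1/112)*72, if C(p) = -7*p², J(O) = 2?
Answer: 919305/14 ≈ 65665.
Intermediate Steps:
((C(-1) + 31)*(36 + J(3)) + 1/112)*72 = ((-7*(-1)² + 31)*(36 + 2) + 1/112)*72 = ((-7*1 + 31)*38 + 1/112)*72 = ((-7 + 31)*38 + 1/112)*72 = (24*38 + 1/112)*72 = (912 + 1/112)*72 = (102145/112)*72 = 919305/14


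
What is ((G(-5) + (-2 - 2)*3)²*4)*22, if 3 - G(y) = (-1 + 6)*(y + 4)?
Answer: 1408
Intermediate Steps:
G(y) = -17 - 5*y (G(y) = 3 - (-1 + 6)*(y + 4) = 3 - 5*(4 + y) = 3 - (20 + 5*y) = 3 + (-20 - 5*y) = -17 - 5*y)
((G(-5) + (-2 - 2)*3)²*4)*22 = (((-17 - 5*(-5)) + (-2 - 2)*3)²*4)*22 = (((-17 + 25) - 4*3)²*4)*22 = ((8 - 12)²*4)*22 = ((-4)²*4)*22 = (16*4)*22 = 64*22 = 1408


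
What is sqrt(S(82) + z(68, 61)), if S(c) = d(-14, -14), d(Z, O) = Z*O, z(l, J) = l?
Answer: 2*sqrt(66) ≈ 16.248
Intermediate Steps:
d(Z, O) = O*Z
S(c) = 196 (S(c) = -14*(-14) = 196)
sqrt(S(82) + z(68, 61)) = sqrt(196 + 68) = sqrt(264) = 2*sqrt(66)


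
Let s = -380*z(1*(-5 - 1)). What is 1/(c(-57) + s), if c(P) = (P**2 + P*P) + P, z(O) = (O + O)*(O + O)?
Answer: -1/48279 ≈ -2.0713e-5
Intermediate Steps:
z(O) = 4*O**2 (z(O) = (2*O)*(2*O) = 4*O**2)
c(P) = P + 2*P**2 (c(P) = (P**2 + P**2) + P = 2*P**2 + P = P + 2*P**2)
s = -54720 (s = -1520*(1*(-5 - 1))**2 = -1520*(1*(-6))**2 = -1520*(-6)**2 = -1520*36 = -380*144 = -54720)
1/(c(-57) + s) = 1/(-57*(1 + 2*(-57)) - 54720) = 1/(-57*(1 - 114) - 54720) = 1/(-57*(-113) - 54720) = 1/(6441 - 54720) = 1/(-48279) = -1/48279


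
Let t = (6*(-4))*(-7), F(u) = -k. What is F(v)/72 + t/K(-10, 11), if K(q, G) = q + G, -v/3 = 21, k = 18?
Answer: 671/4 ≈ 167.75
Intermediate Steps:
v = -63 (v = -3*21 = -63)
F(u) = -18 (F(u) = -1*18 = -18)
K(q, G) = G + q
t = 168 (t = -24*(-7) = 168)
F(v)/72 + t/K(-10, 11) = -18/72 + 168/(11 - 10) = -18*1/72 + 168/1 = -1/4 + 168*1 = -1/4 + 168 = 671/4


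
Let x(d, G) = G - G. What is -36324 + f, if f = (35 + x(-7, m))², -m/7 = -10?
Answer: -35099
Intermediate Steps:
m = 70 (m = -7*(-10) = 70)
x(d, G) = 0
f = 1225 (f = (35 + 0)² = 35² = 1225)
-36324 + f = -36324 + 1225 = -35099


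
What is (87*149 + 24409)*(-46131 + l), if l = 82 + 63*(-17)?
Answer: -1760968640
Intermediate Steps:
l = -989 (l = 82 - 1071 = -989)
(87*149 + 24409)*(-46131 + l) = (87*149 + 24409)*(-46131 - 989) = (12963 + 24409)*(-47120) = 37372*(-47120) = -1760968640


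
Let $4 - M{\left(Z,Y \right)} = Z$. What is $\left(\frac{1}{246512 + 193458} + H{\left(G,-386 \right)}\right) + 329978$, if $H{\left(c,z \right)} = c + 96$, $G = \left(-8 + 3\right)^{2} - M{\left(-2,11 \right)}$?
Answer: $\frac{145231017211}{439970} \approx 3.3009 \cdot 10^{5}$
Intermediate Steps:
$M{\left(Z,Y \right)} = 4 - Z$
$G = 19$ ($G = \left(-8 + 3\right)^{2} - \left(4 - -2\right) = \left(-5\right)^{2} - \left(4 + 2\right) = 25 - 6 = 19$)
$H{\left(c,z \right)} = 96 + c$
$\left(\frac{1}{246512 + 193458} + H{\left(G,-386 \right)}\right) + 329978 = \left(\frac{1}{246512 + 193458} + \left(96 + 19\right)\right) + 329978 = \left(\frac{1}{439970} + 115\right) + 329978 = \frac{50596551}{439970} + 329978 = \frac{145231017211}{439970}$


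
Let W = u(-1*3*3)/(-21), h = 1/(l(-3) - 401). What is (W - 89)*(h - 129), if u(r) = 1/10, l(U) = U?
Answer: 974118847/84840 ≈ 11482.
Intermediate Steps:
u(r) = ⅒
h = -1/404 (h = 1/(-3 - 401) = 1/(-404) = -1/404 ≈ -0.0024752)
W = -1/210 (W = (⅒)/(-21) = (⅒)*(-1/21) = -1/210 ≈ -0.0047619)
(W - 89)*(h - 129) = (-1/210 - 89)*(-1/404 - 129) = -18691/210*(-52117/404) = 974118847/84840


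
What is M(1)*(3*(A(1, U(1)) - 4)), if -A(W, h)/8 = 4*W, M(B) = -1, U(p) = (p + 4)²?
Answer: 108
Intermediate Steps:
U(p) = (4 + p)²
A(W, h) = -32*W
M(1)*(3*(A(1, U(1)) - 4)) = -3*(-32*1 - 4) = -3*(-32 - 4) = -3*(-36) = -1*(-108) = 108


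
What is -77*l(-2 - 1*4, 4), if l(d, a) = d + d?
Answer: 924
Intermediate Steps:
l(d, a) = 2*d
-77*l(-2 - 1*4, 4) = -154*(-2 - 1*4) = -154*(-2 - 4) = -154*(-6) = -77*(-12) = 924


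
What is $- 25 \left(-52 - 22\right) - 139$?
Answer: $1711$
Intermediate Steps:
$- 25 \left(-52 - 22\right) - 139 = \left(-25\right) \left(-74\right) - 139 = 1850 - 139 = 1711$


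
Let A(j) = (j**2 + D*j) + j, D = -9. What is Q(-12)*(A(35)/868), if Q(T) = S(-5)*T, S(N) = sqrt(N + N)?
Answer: -405*I*sqrt(10)/31 ≈ -41.314*I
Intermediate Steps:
S(N) = sqrt(2)*sqrt(N) (S(N) = sqrt(2*N) = sqrt(2)*sqrt(N))
A(j) = j**2 - 8*j (A(j) = (j**2 - 9*j) + j = j**2 - 8*j)
Q(T) = I*T*sqrt(10) (Q(T) = (sqrt(2)*sqrt(-5))*T = (sqrt(2)*(I*sqrt(5)))*T = (I*sqrt(10))*T = I*T*sqrt(10))
Q(-12)*(A(35)/868) = (I*(-12)*sqrt(10))*((35*(-8 + 35))/868) = (-12*I*sqrt(10))*((35*27)*(1/868)) = (-12*I*sqrt(10))*(945*(1/868)) = -12*I*sqrt(10)*(135/124) = -405*I*sqrt(10)/31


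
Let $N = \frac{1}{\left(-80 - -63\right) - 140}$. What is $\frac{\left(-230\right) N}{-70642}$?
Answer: $- \frac{115}{5545397} \approx -2.0738 \cdot 10^{-5}$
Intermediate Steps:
$N = - \frac{1}{157}$ ($N = \frac{1}{\left(-80 + 63\right) - 140} = \frac{1}{-17 - 140} = \frac{1}{-157} = - \frac{1}{157} \approx -0.0063694$)
$\frac{\left(-230\right) N}{-70642} = \frac{\left(-230\right) \left(- \frac{1}{157}\right)}{-70642} = \frac{230}{157} \left(- \frac{1}{70642}\right) = - \frac{115}{5545397}$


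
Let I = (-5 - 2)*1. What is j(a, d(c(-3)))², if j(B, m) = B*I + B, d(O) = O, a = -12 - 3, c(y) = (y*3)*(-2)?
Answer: 8100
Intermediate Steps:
c(y) = -6*y (c(y) = (3*y)*(-2) = -6*y)
a = -15
I = -7 (I = -7*1 = -7)
j(B, m) = -6*B (j(B, m) = B*(-7) + B = -7*B + B = -6*B)
j(a, d(c(-3)))² = (-6*(-15))² = 90² = 8100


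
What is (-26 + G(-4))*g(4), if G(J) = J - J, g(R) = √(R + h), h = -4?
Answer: 0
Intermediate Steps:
g(R) = √(-4 + R) (g(R) = √(R - 4) = √(-4 + R))
G(J) = 0
(-26 + G(-4))*g(4) = (-26 + 0)*√(-4 + 4) = -26*√0 = -26*0 = 0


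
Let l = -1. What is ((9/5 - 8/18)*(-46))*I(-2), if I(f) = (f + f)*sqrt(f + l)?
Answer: 11224*I*sqrt(3)/45 ≈ 432.01*I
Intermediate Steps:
I(f) = 2*f*sqrt(-1 + f) (I(f) = (f + f)*sqrt(f - 1) = (2*f)*sqrt(-1 + f) = 2*f*sqrt(-1 + f))
((9/5 - 8/18)*(-46))*I(-2) = ((9/5 - 8/18)*(-46))*(2*(-2)*sqrt(-1 - 2)) = ((9*(1/5) - 8*1/18)*(-46))*(2*(-2)*sqrt(-3)) = ((9/5 - 4/9)*(-46))*(2*(-2)*(I*sqrt(3))) = ((61/45)*(-46))*(-4*I*sqrt(3)) = -(-11224)*I*sqrt(3)/45 = 11224*I*sqrt(3)/45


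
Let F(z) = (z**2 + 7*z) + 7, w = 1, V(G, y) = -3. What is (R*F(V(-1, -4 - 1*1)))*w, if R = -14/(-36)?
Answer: -35/18 ≈ -1.9444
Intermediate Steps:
R = 7/18 (R = -14*(-1/36) = 7/18 ≈ 0.38889)
F(z) = 7 + z**2 + 7*z
(R*F(V(-1, -4 - 1*1)))*w = (7*(7 + (-3)**2 + 7*(-3))/18)*1 = (7*(7 + 9 - 21)/18)*1 = ((7/18)*(-5))*1 = -35/18*1 = -35/18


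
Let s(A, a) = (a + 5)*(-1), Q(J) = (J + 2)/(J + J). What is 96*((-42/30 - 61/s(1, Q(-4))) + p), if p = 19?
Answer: 98176/35 ≈ 2805.0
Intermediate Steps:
Q(J) = (2 + J)/(2*J) (Q(J) = (2 + J)/((2*J)) = (2 + J)*(1/(2*J)) = (2 + J)/(2*J))
s(A, a) = -5 - a (s(A, a) = (5 + a)*(-1) = -5 - a)
96*((-42/30 - 61/s(1, Q(-4))) + p) = 96*((-42/30 - 61/(-5 - (2 - 4)/(2*(-4)))) + 19) = 96*((-42*1/30 - 61/(-5 - (-1)*(-2)/(2*4))) + 19) = 96*((-7/5 - 61/(-5 - 1*1/4)) + 19) = 96*((-7/5 - 61/(-5 - 1/4)) + 19) = 96*((-7/5 - 61/(-21/4)) + 19) = 96*((-7/5 - 61*(-4/21)) + 19) = 96*((-7/5 + 244/21) + 19) = 96*(1073/105 + 19) = 96*(3068/105) = 98176/35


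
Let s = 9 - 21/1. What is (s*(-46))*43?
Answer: 23736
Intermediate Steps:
s = -12 (s = 9 - 21 = -12)
(s*(-46))*43 = -12*(-46)*43 = 552*43 = 23736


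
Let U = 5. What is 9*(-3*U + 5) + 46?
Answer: -44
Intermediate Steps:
9*(-3*U + 5) + 46 = 9*(-3*5 + 5) + 46 = 9*(-15 + 5) + 46 = 9*(-10) + 46 = -90 + 46 = -44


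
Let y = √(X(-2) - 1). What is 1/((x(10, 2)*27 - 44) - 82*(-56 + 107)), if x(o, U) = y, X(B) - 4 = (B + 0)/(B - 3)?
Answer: -21130/89282987 - 27*√85/89282987 ≈ -0.00023945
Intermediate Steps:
X(B) = 4 + B/(-3 + B) (X(B) = 4 + (B + 0)/(B - 3) = 4 + B/(-3 + B))
y = √85/5 (y = √((-12 + 5*(-2))/(-3 - 2) - 1) = √((-12 - 10)/(-5) - 1) = √(-⅕*(-22) - 1) = √(22/5 - 1) = √(17/5) = √85/5 ≈ 1.8439)
x(o, U) = √85/5
1/((x(10, 2)*27 - 44) - 82*(-56 + 107)) = 1/(((√85/5)*27 - 44) - 82*(-56 + 107)) = 1/((27*√85/5 - 44) - 82*51) = 1/((-44 + 27*√85/5) - 4182) = 1/(-4226 + 27*√85/5)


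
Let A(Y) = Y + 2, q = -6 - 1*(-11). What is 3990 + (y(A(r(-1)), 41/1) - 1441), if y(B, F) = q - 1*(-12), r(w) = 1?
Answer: 2566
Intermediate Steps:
q = 5 (q = -6 + 11 = 5)
A(Y) = 2 + Y
y(B, F) = 17 (y(B, F) = 5 - 1*(-12) = 5 + 12 = 17)
3990 + (y(A(r(-1)), 41/1) - 1441) = 3990 + (17 - 1441) = 3990 - 1424 = 2566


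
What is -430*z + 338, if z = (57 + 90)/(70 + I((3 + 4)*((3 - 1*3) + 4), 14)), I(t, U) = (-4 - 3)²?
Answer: -3284/17 ≈ -193.18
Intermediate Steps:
I(t, U) = 49 (I(t, U) = (-7)² = 49)
z = 21/17 (z = (57 + 90)/(70 + 49) = 147/119 = 147*(1/119) = 21/17 ≈ 1.2353)
-430*z + 338 = -430*21/17 + 338 = -9030/17 + 338 = -3284/17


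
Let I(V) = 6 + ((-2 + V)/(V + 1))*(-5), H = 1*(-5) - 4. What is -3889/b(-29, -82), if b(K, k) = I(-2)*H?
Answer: -3889/126 ≈ -30.865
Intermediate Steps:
H = -9 (H = -5 - 4 = -9)
I(V) = 6 - 5*(-2 + V)/(1 + V) (I(V) = 6 + ((-2 + V)/(1 + V))*(-5) = 6 - 5*(-2 + V)/(1 + V))
b(K, k) = 126 (b(K, k) = ((16 - 2)/(1 - 2))*(-9) = (14/(-1))*(-9) = -1*14*(-9) = -14*(-9) = 126)
-3889/b(-29, -82) = -3889/126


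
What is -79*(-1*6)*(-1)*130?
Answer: -61620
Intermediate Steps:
-79*(-1*6)*(-1)*130 = -(-474)*(-1)*130 = -79*6*130 = -474*130 = -61620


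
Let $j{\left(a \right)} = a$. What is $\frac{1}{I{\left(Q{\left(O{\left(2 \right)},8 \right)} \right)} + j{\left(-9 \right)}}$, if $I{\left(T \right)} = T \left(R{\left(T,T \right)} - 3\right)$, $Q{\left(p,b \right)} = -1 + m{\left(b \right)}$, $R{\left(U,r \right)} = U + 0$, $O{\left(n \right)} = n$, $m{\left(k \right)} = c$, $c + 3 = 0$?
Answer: $\frac{1}{19} \approx 0.052632$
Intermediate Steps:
$c = -3$ ($c = -3 + 0 = -3$)
$m{\left(k \right)} = -3$
$R{\left(U,r \right)} = U$
$Q{\left(p,b \right)} = -4$ ($Q{\left(p,b \right)} = -1 - 3 = -4$)
$I{\left(T \right)} = T \left(-3 + T\right)$ ($I{\left(T \right)} = T \left(T - 3\right) = T \left(-3 + T\right)$)
$\frac{1}{I{\left(Q{\left(O{\left(2 \right)},8 \right)} \right)} + j{\left(-9 \right)}} = \frac{1}{- 4 \left(-3 - 4\right) - 9} = \frac{1}{\left(-4\right) \left(-7\right) - 9} = \frac{1}{28 - 9} = \frac{1}{19}$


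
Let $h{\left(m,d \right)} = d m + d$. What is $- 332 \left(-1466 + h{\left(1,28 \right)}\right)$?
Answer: $468120$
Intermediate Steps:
$h{\left(m,d \right)} = d + d m$
$- 332 \left(-1466 + h{\left(1,28 \right)}\right) = - 332 \left(-1466 + 28 \left(1 + 1\right)\right) = - 332 \left(-1466 + 28 \cdot 2\right) = - 332 \left(-1466 + 56\right) = \left(-332\right) \left(-1410\right) = 468120$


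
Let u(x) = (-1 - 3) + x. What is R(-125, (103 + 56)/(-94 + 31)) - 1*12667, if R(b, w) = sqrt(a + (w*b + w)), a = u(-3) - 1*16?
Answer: -12667 + sqrt(127869)/21 ≈ -12650.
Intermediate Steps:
u(x) = -4 + x
a = -23 (a = (-4 - 3) - 1*16 = -7 - 16 = -23)
R(b, w) = sqrt(-23 + w + b*w) (R(b, w) = sqrt(-23 + (w*b + w)) = sqrt(-23 + (b*w + w)) = sqrt(-23 + (w + b*w)) = sqrt(-23 + w + b*w))
R(-125, (103 + 56)/(-94 + 31)) - 1*12667 = sqrt(-23 + (103 + 56)/(-94 + 31) - 125*(103 + 56)/(-94 + 31)) - 1*12667 = sqrt(-23 + 159/(-63) - 19875/(-63)) - 12667 = sqrt(-23 + 159*(-1/63) - 19875*(-1)/63) - 12667 = sqrt(-23 - 53/21 - 125*(-53/21)) - 12667 = sqrt(-23 - 53/21 + 6625/21) - 12667 = sqrt(6089/21) - 12667 = sqrt(127869)/21 - 12667 = -12667 + sqrt(127869)/21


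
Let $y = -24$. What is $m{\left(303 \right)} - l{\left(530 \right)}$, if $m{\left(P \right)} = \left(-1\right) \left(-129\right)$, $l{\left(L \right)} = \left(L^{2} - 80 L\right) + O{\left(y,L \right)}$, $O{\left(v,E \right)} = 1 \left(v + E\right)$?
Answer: $-238877$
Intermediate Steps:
$O{\left(v,E \right)} = E + v$ ($O{\left(v,E \right)} = 1 \left(E + v\right) = E + v$)
$l{\left(L \right)} = -24 + L^{2} - 79 L$ ($l{\left(L \right)} = \left(L^{2} - 80 L\right) + \left(L - 24\right) = \left(L^{2} - 80 L\right) + \left(-24 + L\right) = -24 + L^{2} - 79 L$)
$m{\left(P \right)} = 129$
$m{\left(303 \right)} - l{\left(530 \right)} = 129 - \left(-24 + 530^{2} - 41870\right) = 129 - \left(-24 + 280900 - 41870\right) = 129 - 239006 = -238877$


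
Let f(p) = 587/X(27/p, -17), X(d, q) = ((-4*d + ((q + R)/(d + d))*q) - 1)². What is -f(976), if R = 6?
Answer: -25476823728/495469625167609 ≈ -5.1420e-5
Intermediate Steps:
X(d, q) = (-1 - 4*d + q*(6 + q)/(2*d))² (X(d, q) = ((-4*d + ((q + 6)/(d + d))*q) - 1)² = ((-4*d + ((6 + q)/((2*d)))*q) - 1)² = ((-4*d + ((6 + q)*(1/(2*d)))*q) - 1)² = ((-4*d + ((6 + q)/(2*d))*q) - 1)² = ((-4*d + q*(6 + q)/(2*d)) - 1)² = (-1 - 4*d + q*(6 + q)/(2*d))²)
f(p) = 1711692/(p²*(-187 + 54/p + 5832/p²)²) (f(p) = 587/(((-1*(-17)² - 6*(-17) + 2*(27/p) + 8*(27/p)²)²/(4*(27/p)²))) = 587/(((p²/729)*(-1*289 + 102 + 54/p + 8*(729/p²))²/4)) = 587/(((p²/729)*(-289 + 102 + 54/p + 5832/p²)²/4)) = 587/(((p²/729)*(-187 + 54/p + 5832/p²)²/4)) = 587/((p²*(-187 + 54/p + 5832/p²)²/2916)) = 587*(2916/(p²*(-187 + 54/p + 5832/p²)²)) = 1711692/(p²*(-187 + 54/p + 5832/p²)²))
-f(976) = -1711692*976²/(5832 - 187*976² + 54*976)² = -1711692*952576/(5832 - 187*952576 + 52704)² = -1711692*952576/(5832 - 178131712 + 52704)² = -1711692*952576/(-178073176)² = -1711692*952576/31710056010726976 = -1*25476823728/495469625167609 = -25476823728/495469625167609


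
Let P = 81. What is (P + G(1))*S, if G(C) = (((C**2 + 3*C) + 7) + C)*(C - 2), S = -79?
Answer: -5451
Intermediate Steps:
G(C) = (-2 + C)*(7 + C**2 + 4*C) (G(C) = ((7 + C**2 + 3*C) + C)*(-2 + C) = (7 + C**2 + 4*C)*(-2 + C) = (-2 + C)*(7 + C**2 + 4*C))
(P + G(1))*S = (81 + (-14 + 1**3 - 1*1 + 2*1**2))*(-79) = (81 + (-14 + 1 - 1 + 2*1))*(-79) = (81 + (-14 + 1 - 1 + 2))*(-79) = (81 - 12)*(-79) = 69*(-79) = -5451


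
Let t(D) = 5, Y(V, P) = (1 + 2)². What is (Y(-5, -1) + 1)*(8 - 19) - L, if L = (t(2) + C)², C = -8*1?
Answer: -119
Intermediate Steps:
Y(V, P) = 9 (Y(V, P) = 3² = 9)
C = -8
L = 9 (L = (5 - 8)² = (-3)² = 9)
(Y(-5, -1) + 1)*(8 - 19) - L = (9 + 1)*(8 - 19) - 1*9 = 10*(-11) - 9 = -110 - 9 = -119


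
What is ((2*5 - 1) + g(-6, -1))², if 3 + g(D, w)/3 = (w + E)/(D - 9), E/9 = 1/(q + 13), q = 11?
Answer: 1/64 ≈ 0.015625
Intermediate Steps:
E = 3/8 (E = 9/(11 + 13) = 9/24 = 9*(1/24) = 3/8 ≈ 0.37500)
g(D, w) = -9 + 3*(3/8 + w)/(-9 + D) (g(D, w) = -9 + 3*((w + 3/8)/(D - 9)) = -9 + 3*((3/8 + w)/(-9 + D)) = -9 + 3*(3/8 + w)/(-9 + D))
((2*5 - 1) + g(-6, -1))² = ((2*5 - 1) + 3*(219 - 24*(-6) + 8*(-1))/(8*(-9 - 6)))² = ((10 - 1) + (3/8)*(219 + 144 - 8)/(-15))² = (9 + (3/8)*(-1/15)*355)² = (9 - 71/8)² = (⅛)² = 1/64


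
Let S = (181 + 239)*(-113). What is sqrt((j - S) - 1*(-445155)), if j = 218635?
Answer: 25*sqrt(1138) ≈ 843.36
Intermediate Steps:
S = -47460 (S = 420*(-113) = -47460)
sqrt((j - S) - 1*(-445155)) = sqrt((218635 - 1*(-47460)) - 1*(-445155)) = sqrt((218635 + 47460) + 445155) = sqrt(266095 + 445155) = sqrt(711250) = 25*sqrt(1138)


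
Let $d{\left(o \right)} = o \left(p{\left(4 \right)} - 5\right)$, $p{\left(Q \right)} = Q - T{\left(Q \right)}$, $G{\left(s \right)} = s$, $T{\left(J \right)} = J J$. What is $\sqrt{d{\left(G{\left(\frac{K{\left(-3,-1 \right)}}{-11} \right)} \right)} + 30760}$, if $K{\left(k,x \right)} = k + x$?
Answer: $\frac{6 \sqrt{103367}}{11} \approx 175.37$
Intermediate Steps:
$T{\left(J \right)} = J^{2}$
$p{\left(Q \right)} = Q - Q^{2}$
$d{\left(o \right)} = - 17 o$ ($d{\left(o \right)} = o \left(4 \left(1 - 4\right) - 5\right) = o \left(4 \left(-3\right) - 5\right) = o \left(-12 - 5\right) = o \left(-17\right) = - 17 o$)
$\sqrt{d{\left(G{\left(\frac{K{\left(-3,-1 \right)}}{-11} \right)} \right)} + 30760} = \sqrt{- 17 \frac{-3 - 1}{-11} + 30760} = \sqrt{- 17 \left(\left(-4\right) \left(- \frac{1}{11}\right)\right) + 30760} = \sqrt{\left(-17\right) \frac{4}{11} + 30760} = \sqrt{- \frac{68}{11} + 30760} = \sqrt{\frac{338292}{11}} = \frac{6 \sqrt{103367}}{11}$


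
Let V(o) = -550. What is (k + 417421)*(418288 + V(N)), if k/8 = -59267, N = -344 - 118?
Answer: -23692010670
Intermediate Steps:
N = -462
k = -474136 (k = 8*(-59267) = -474136)
(k + 417421)*(418288 + V(N)) = (-474136 + 417421)*(418288 - 550) = -56715*417738 = -23692010670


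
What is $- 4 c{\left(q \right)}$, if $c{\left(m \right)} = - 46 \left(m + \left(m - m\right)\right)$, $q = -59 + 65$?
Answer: $1104$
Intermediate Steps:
$q = 6$
$c{\left(m \right)} = - 46 m$ ($c{\left(m \right)} = - 46 \left(m + 0\right) = - 46 m$)
$- 4 c{\left(q \right)} = - 4 \left(\left(-46\right) 6\right) = \left(-4\right) \left(-276\right) = 1104$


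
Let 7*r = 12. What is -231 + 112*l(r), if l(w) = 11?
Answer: 1001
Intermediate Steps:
r = 12/7 (r = (1/7)*12 = 12/7 ≈ 1.7143)
-231 + 112*l(r) = -231 + 112*11 = -231 + 1232 = 1001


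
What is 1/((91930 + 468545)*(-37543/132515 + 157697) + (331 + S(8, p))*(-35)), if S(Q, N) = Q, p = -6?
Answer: 26503/2342469123825045 ≈ 1.1314e-11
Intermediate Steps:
1/((91930 + 468545)*(-37543/132515 + 157697) + (331 + S(8, p))*(-35)) = 1/((91930 + 468545)*(-37543/132515 + 157697) + (331 + 8)*(-35)) = 1/(560475*(-37543*1/132515 + 157697) + 339*(-35)) = 1/(560475*(-37543/132515 + 157697) - 11865) = 1/(560475*(20897180412/132515) - 11865) = 1/(2342469438283140/26503 - 11865) = 1/(2342469123825045/26503) = 26503/2342469123825045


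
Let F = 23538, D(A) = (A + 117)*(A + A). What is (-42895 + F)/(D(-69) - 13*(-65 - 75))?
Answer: 19357/4804 ≈ 4.0294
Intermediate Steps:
D(A) = 2*A*(117 + A) (D(A) = (117 + A)*(2*A) = 2*A*(117 + A))
(-42895 + F)/(D(-69) - 13*(-65 - 75)) = (-42895 + 23538)/(2*(-69)*(117 - 69) - 13*(-65 - 75)) = -19357/(2*(-69)*48 - 13*(-140)) = -19357/(-6624 + 1820) = -19357/(-4804) = -19357*(-1/4804) = 19357/4804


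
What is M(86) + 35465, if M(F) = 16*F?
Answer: 36841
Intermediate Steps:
M(86) + 35465 = 16*86 + 35465 = 1376 + 35465 = 36841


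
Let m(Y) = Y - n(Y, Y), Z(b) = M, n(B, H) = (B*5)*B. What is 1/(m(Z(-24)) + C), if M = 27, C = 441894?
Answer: 1/438276 ≈ 2.2817e-6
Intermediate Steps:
n(B, H) = 5*B**2 (n(B, H) = (5*B)*B = 5*B**2)
Z(b) = 27
m(Y) = Y - 5*Y**2
1/(m(Z(-24)) + C) = 1/(27*(1 - 5*27) + 441894) = 1/(27*(1 - 135) + 441894) = 1/(27*(-134) + 441894) = 1/(-3618 + 441894) = 1/438276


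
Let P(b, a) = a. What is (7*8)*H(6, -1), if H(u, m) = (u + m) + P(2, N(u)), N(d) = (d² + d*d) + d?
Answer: 4648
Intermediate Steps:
N(d) = d + 2*d² (N(d) = (d² + d²) + d = 2*d² + d = d + 2*d²)
H(u, m) = m + u + u*(1 + 2*u) (H(u, m) = (u + m) + u*(1 + 2*u) = (m + u) + u*(1 + 2*u) = m + u + u*(1 + 2*u))
(7*8)*H(6, -1) = (7*8)*(-1 + 6 + 6*(1 + 2*6)) = 56*(-1 + 6 + 6*(1 + 12)) = 56*(-1 + 6 + 6*13) = 56*(-1 + 6 + 78) = 56*83 = 4648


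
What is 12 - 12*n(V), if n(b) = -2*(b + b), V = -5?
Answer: -228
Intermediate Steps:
n(b) = -4*b
12 - 12*n(V) = 12 - (-48)*(-5) = 12 - 12*20 = 12 - 240 = -228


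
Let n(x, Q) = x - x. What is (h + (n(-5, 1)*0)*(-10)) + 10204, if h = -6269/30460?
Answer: 310807571/30460 ≈ 10204.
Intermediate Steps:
n(x, Q) = 0
h = -6269/30460 (h = -6269*1/30460 = -6269/30460 ≈ -0.20581)
(h + (n(-5, 1)*0)*(-10)) + 10204 = (-6269/30460 + (0*0)*(-10)) + 10204 = (-6269/30460 + 0*(-10)) + 10204 = (-6269/30460 + 0) + 10204 = -6269/30460 + 10204 = 310807571/30460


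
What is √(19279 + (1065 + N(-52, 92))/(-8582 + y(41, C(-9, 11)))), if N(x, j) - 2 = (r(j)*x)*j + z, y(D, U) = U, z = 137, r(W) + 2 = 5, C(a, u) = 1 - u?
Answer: √22239628923/1074 ≈ 138.85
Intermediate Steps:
r(W) = 3 (r(W) = -2 + 5 = 3)
N(x, j) = 139 + 3*j*x (N(x, j) = 2 + ((3*x)*j + 137) = 2 + (3*j*x + 137) = 2 + (137 + 3*j*x) = 139 + 3*j*x)
√(19279 + (1065 + N(-52, 92))/(-8582 + y(41, C(-9, 11)))) = √(19279 + (1065 + (139 + 3*92*(-52)))/(-8582 + (1 - 1*11))) = √(19279 + (1065 + (139 - 14352))/(-8582 + (1 - 11))) = √(19279 + (1065 - 14213)/(-8582 - 10)) = √(19279 - 13148/(-8592)) = √(19279 - 13148*(-1/8592)) = √(19279 + 3287/2148) = √(41414579/2148) = √22239628923/1074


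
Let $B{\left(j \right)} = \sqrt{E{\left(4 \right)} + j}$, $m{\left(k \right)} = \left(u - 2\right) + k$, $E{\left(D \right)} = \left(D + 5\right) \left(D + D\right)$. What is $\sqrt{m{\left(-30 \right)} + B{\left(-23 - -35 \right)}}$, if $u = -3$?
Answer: $\sqrt{-35 + 2 \sqrt{21}} \approx 5.0828 i$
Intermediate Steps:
$E{\left(D \right)} = 2 D \left(5 + D\right)$ ($E{\left(D \right)} = \left(5 + D\right) 2 D = 2 D \left(5 + D\right)$)
$m{\left(k \right)} = -5 + k$ ($m{\left(k \right)} = \left(-3 - 2\right) + k = -5 + k$)
$B{\left(j \right)} = \sqrt{72 + j}$ ($B{\left(j \right)} = \sqrt{2 \cdot 4 \left(5 + 4\right) + j} = \sqrt{2 \cdot 4 \cdot 9 + j} = \sqrt{72 + j}$)
$\sqrt{m{\left(-30 \right)} + B{\left(-23 - -35 \right)}} = \sqrt{\left(-5 - 30\right) + \sqrt{72 - -12}} = \sqrt{-35 + \sqrt{72 + \left(-23 + 35\right)}} = \sqrt{-35 + \sqrt{72 + 12}} = \sqrt{-35 + \sqrt{84}} = \sqrt{-35 + 2 \sqrt{21}}$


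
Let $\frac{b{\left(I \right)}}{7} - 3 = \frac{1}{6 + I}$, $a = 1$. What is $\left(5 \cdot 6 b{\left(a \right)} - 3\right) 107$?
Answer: $70299$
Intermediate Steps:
$b{\left(I \right)} = 21 + \frac{7}{6 + I}$
$\left(5 \cdot 6 b{\left(a \right)} - 3\right) 107 = \left(5 \cdot 6 \frac{7 \left(19 + 3 \cdot 1\right)}{6 + 1} - 3\right) 107 = \left(30 \frac{7 \left(19 + 3\right)}{7} - 3\right) 107 = \left(30 \cdot 7 \cdot \frac{1}{7} \cdot 22 - 3\right) 107 = \left(30 \cdot 22 - 3\right) 107 = \left(660 - 3\right) 107 = 657 \cdot 107 = 70299$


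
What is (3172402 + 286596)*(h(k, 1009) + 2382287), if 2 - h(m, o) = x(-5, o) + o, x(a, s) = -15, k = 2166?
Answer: 8236894642410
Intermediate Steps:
h(m, o) = 17 - o (h(m, o) = 2 - (-15 + o) = 2 + (15 - o) = 17 - o)
(3172402 + 286596)*(h(k, 1009) + 2382287) = (3172402 + 286596)*((17 - 1*1009) + 2382287) = 3458998*((17 - 1009) + 2382287) = 3458998*(-992 + 2382287) = 3458998*2381295 = 8236894642410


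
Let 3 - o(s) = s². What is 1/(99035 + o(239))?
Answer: 1/41917 ≈ 2.3857e-5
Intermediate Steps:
o(s) = 3 - s²
1/(99035 + o(239)) = 1/(99035 + (3 - 1*239²)) = 1/(99035 + (3 - 1*57121)) = 1/(99035 + (3 - 57121)) = 1/(99035 - 57118) = 1/41917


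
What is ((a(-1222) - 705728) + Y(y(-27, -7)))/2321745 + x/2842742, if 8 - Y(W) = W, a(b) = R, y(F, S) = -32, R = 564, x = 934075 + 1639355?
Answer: 1985181312671/3300061012395 ≈ 0.60156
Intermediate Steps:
x = 2573430
a(b) = 564
Y(W) = 8 - W
((a(-1222) - 705728) + Y(y(-27, -7)))/2321745 + x/2842742 = ((564 - 705728) + (8 - 1*(-32)))/2321745 + 2573430/2842742 = (-705164 + (8 + 32))*(1/2321745) + 2573430*(1/2842742) = (-705164 + 40)*(1/2321745) + 1286715/1421371 = -705124*1/2321745 + 1286715/1421371 = -705124/2321745 + 1286715/1421371 = 1985181312671/3300061012395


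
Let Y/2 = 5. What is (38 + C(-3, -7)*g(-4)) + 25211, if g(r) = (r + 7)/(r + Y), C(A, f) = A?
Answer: 50495/2 ≈ 25248.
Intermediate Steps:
Y = 10 (Y = 2*5 = 10)
g(r) = (7 + r)/(10 + r) (g(r) = (r + 7)/(r + 10) = (7 + r)/(10 + r))
(38 + C(-3, -7)*g(-4)) + 25211 = (38 - 3*(7 - 4)/(10 - 4)) + 25211 = (38 - 3*3/6) + 25211 = (38 - 3/2) + 25211 = 73/2 + 25211 = 50495/2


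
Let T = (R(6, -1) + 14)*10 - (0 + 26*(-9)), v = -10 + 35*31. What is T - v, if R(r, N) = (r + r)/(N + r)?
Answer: -677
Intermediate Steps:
R(r, N) = 2*r/(N + r) (R(r, N) = (2*r)/(N + r) = 2*r/(N + r))
v = 1075 (v = -10 + 1085 = 1075)
T = 398 (T = (2*6/(-1 + 6) + 14)*10 - (0 + 26*(-9)) = (2*6/5 + 14)*10 - (0 - 234) = (2*6*(⅕) + 14)*10 - 1*(-234) = (12/5 + 14)*10 + 234 = (82/5)*10 + 234 = 164 + 234 = 398)
T - v = 398 - 1*1075 = 398 - 1075 = -677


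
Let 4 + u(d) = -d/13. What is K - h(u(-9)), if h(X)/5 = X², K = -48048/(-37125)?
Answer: -10154561/190125 ≈ -53.410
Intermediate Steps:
u(d) = -4 - d/13
K = 1456/1125 (K = -48048*(-1/37125) = 1456/1125 ≈ 1.2942)
h(X) = 5*X²
K - h(u(-9)) = 1456/1125 - 5*(-4 - 1/13*(-9))² = 1456/1125 - 5*(-4 + 9/13)² = 1456/1125 - 5*(-43/13)² = 1456/1125 - 5*1849/169 = 1456/1125 - 1*9245/169 = 1456/1125 - 9245/169 = -10154561/190125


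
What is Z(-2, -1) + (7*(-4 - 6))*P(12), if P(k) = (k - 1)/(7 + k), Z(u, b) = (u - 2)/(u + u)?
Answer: -751/19 ≈ -39.526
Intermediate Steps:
Z(u, b) = (-2 + u)/(2*u) (Z(u, b) = (-2 + u)/((2*u)) = (-2 + u)*(1/(2*u)) = (-2 + u)/(2*u))
P(k) = (-1 + k)/(7 + k)
Z(-2, -1) + (7*(-4 - 6))*P(12) = (1/2)*(-2 - 2)/(-2) + (7*(-4 - 6))*((-1 + 12)/(7 + 12)) = (1/2)*(-1/2)*(-4) + (7*(-10))*(11/19) = 1 - 70*11/19 = 1 - 770/19 = -751/19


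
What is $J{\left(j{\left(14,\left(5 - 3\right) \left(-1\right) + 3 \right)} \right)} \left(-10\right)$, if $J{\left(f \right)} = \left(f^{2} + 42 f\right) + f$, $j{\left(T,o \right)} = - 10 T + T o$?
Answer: $-104580$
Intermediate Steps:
$J{\left(f \right)} = f^{2} + 43 f$
$J{\left(j{\left(14,\left(5 - 3\right) \left(-1\right) + 3 \right)} \right)} \left(-10\right) = 14 \left(-10 + \left(\left(5 - 3\right) \left(-1\right) + 3\right)\right) \left(43 + 14 \left(-10 + \left(\left(5 - 3\right) \left(-1\right) + 3\right)\right)\right) \left(-10\right) = 14 \left(-10 + \left(2 \left(-1\right) + 3\right)\right) \left(43 + 14 \left(-10 + \left(2 \left(-1\right) + 3\right)\right)\right) \left(-10\right) = 14 \left(-10 + \left(-2 + 3\right)\right) \left(43 + 14 \left(-10 + \left(-2 + 3\right)\right)\right) \left(-10\right) = 14 \left(-10 + 1\right) \left(43 + 14 \left(-10 + 1\right)\right) \left(-10\right) = 14 \left(-9\right) \left(43 + 14 \left(-9\right)\right) \left(-10\right) = - 126 \left(43 - 126\right) \left(-10\right) = \left(-126\right) \left(-83\right) \left(-10\right) = 10458 \left(-10\right) = -104580$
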